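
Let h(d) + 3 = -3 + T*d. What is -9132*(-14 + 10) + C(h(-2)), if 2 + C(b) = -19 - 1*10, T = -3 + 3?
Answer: 36497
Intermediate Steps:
T = 0
h(d) = -6 (h(d) = -3 + (-3 + 0*d) = -3 + (-3 + 0) = -3 - 3 = -6)
C(b) = -31 (C(b) = -2 + (-19 - 1*10) = -2 + (-19 - 10) = -2 - 29 = -31)
-9132*(-14 + 10) + C(h(-2)) = -9132*(-14 + 10) - 31 = -9132*(-4) - 31 = -761*(-48) - 31 = 36528 - 31 = 36497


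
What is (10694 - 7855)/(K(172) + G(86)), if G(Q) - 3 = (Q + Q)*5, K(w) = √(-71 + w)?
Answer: 144121/43804 - 167*√101/43804 ≈ 3.2518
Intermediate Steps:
G(Q) = 3 + 10*Q (G(Q) = 3 + (Q + Q)*5 = 3 + (2*Q)*5 = 3 + 10*Q)
(10694 - 7855)/(K(172) + G(86)) = (10694 - 7855)/(√(-71 + 172) + (3 + 10*86)) = 2839/(√101 + (3 + 860)) = 2839/(√101 + 863) = 2839/(863 + √101)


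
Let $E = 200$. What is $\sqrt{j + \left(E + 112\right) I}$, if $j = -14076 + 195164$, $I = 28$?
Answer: $8 \sqrt{2966} \approx 435.69$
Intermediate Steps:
$j = 181088$
$\sqrt{j + \left(E + 112\right) I} = \sqrt{181088 + \left(200 + 112\right) 28} = \sqrt{181088 + 312 \cdot 28} = \sqrt{181088 + 8736} = \sqrt{189824} = 8 \sqrt{2966}$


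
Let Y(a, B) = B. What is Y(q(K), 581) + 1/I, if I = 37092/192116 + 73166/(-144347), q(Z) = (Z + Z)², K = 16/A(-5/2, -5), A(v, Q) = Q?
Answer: 1257067566160/2175560083 ≈ 577.81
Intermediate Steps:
K = -16/5 (K = 16/(-5) = 16*(-⅕) = -16/5 ≈ -3.2000)
q(Z) = 4*Z² (q(Z) = (2*Z)² = 4*Z²)
I = -2175560083/6932842063 (I = 37092*(1/192116) + 73166*(-1/144347) = 9273/48029 - 73166/144347 = -2175560083/6932842063 ≈ -0.31381)
Y(q(K), 581) + 1/I = 581 + 1/(-2175560083/6932842063) = 581 - 6932842063/2175560083 = 1257067566160/2175560083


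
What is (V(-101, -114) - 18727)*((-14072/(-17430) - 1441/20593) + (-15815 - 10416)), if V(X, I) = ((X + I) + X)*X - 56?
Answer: -61823500878049996/179467995 ≈ -3.4448e+8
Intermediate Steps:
V(X, I) = -56 + X*(I + 2*X) (V(X, I) = ((I + X) + X)*X - 56 = (I + 2*X)*X - 56 = X*(I + 2*X) - 56 = -56 + X*(I + 2*X))
(V(-101, -114) - 18727)*((-14072/(-17430) - 1441/20593) + (-15815 - 10416)) = ((-56 + 2*(-101)² - 114*(-101)) - 18727)*((-14072/(-17430) - 1441/20593) + (-15815 - 10416)) = ((-56 + 2*10201 + 11514) - 18727)*((-14072*(-1/17430) - 1441*1/20593) - 26231) = ((-56 + 20402 + 11514) - 18727)*((7036/8715 - 1441/20593) - 26231) = (31860 - 18727)*(132334033/179467995 - 26231) = 13133*(-4707492642812/179467995) = -61823500878049996/179467995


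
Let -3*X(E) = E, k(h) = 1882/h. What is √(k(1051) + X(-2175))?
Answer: 3*√89201523/1051 ≈ 26.959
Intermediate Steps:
X(E) = -E/3
√(k(1051) + X(-2175)) = √(1882/1051 - ⅓*(-2175)) = √(1882*(1/1051) + 725) = √(1882/1051 + 725) = √(763857/1051) = 3*√89201523/1051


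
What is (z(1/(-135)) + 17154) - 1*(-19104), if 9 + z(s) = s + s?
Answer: 4893613/135 ≈ 36249.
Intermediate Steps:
z(s) = -9 + 2*s (z(s) = -9 + (s + s) = -9 + 2*s)
(z(1/(-135)) + 17154) - 1*(-19104) = ((-9 + 2/(-135)) + 17154) - 1*(-19104) = ((-9 + 2*(-1/135)) + 17154) + 19104 = ((-9 - 2/135) + 17154) + 19104 = (-1217/135 + 17154) + 19104 = 2314573/135 + 19104 = 4893613/135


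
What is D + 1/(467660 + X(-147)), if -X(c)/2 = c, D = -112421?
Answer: -52607856633/467954 ≈ -1.1242e+5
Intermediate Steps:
X(c) = -2*c
D + 1/(467660 + X(-147)) = -112421 + 1/(467660 - 2*(-147)) = -112421 + 1/(467660 + 294) = -112421 + 1/467954 = -52607856633/467954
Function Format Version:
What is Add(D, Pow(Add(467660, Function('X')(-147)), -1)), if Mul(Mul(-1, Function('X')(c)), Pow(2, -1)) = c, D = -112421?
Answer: Rational(-52607856633, 467954) ≈ -1.1242e+5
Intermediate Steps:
Function('X')(c) = Mul(-2, c)
Add(D, Pow(Add(467660, Function('X')(-147)), -1)) = Add(-112421, Pow(Add(467660, Mul(-2, -147)), -1)) = Add(-112421, Pow(Add(467660, 294), -1)) = Add(-112421, Pow(467954, -1)) = Add(-112421, Rational(1, 467954)) = Rational(-52607856633, 467954)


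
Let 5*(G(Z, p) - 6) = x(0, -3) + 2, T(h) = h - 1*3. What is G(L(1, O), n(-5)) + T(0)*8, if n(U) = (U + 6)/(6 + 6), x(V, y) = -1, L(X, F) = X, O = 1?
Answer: -89/5 ≈ -17.800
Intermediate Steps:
T(h) = -3 + h (T(h) = h - 3 = -3 + h)
n(U) = ½ + U/12 (n(U) = (6 + U)/12 = (6 + U)*(1/12) = ½ + U/12)
G(Z, p) = 31/5 (G(Z, p) = 6 + (-1 + 2)/5 = 6 + (⅕)*1 = 6 + ⅕ = 31/5)
G(L(1, O), n(-5)) + T(0)*8 = 31/5 + (-3 + 0)*8 = 31/5 - 3*8 = 31/5 - 24 = -89/5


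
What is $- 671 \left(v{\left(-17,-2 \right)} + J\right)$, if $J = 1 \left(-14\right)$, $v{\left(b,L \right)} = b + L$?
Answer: $22143$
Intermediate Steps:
$v{\left(b,L \right)} = L + b$
$J = -14$
$- 671 \left(v{\left(-17,-2 \right)} + J\right) = - 671 \left(\left(-2 - 17\right) - 14\right) = - 671 \left(-19 - 14\right) = \left(-671\right) \left(-33\right) = 22143$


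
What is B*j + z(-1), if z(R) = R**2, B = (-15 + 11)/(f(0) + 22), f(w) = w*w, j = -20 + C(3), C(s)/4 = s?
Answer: 27/11 ≈ 2.4545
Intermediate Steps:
C(s) = 4*s
j = -8 (j = -20 + 4*3 = -20 + 12 = -8)
f(w) = w**2
B = -2/11 (B = (-15 + 11)/(0**2 + 22) = -4/(0 + 22) = -4/22 = -4*1/22 = -2/11 ≈ -0.18182)
B*j + z(-1) = -2/11*(-8) + (-1)**2 = 16/11 + 1 = 27/11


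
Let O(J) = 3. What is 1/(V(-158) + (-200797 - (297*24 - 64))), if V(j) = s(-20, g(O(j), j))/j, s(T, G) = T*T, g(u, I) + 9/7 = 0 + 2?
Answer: -79/16421219 ≈ -4.8108e-6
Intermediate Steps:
g(u, I) = 5/7 (g(u, I) = -9/7 + (0 + 2) = -9/7 + 2 = 5/7)
s(T, G) = T²
V(j) = 400/j (V(j) = (-20)²/j = 400/j)
1/(V(-158) + (-200797 - (297*24 - 64))) = 1/(400/(-158) + (-200797 - (297*24 - 64))) = 1/(400*(-1/158) + (-200797 - (7128 - 64))) = 1/(-200/79 + (-200797 - 1*7064)) = 1/(-200/79 + (-200797 - 7064)) = 1/(-200/79 - 207861) = 1/(-16421219/79) = -79/16421219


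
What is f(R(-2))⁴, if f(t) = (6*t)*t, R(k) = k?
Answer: 331776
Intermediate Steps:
f(t) = 6*t²
f(R(-2))⁴ = (6*(-2)²)⁴ = (6*4)⁴ = 24⁴ = 331776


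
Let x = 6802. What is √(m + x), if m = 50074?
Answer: 2*√14219 ≈ 238.49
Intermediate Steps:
√(m + x) = √(50074 + 6802) = √56876 = 2*√14219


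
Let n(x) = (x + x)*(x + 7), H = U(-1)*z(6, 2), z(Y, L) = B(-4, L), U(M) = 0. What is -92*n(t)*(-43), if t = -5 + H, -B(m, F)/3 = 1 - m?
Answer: -79120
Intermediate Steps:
B(m, F) = -3 + 3*m (B(m, F) = -3*(1 - m) = -3 + 3*m)
z(Y, L) = -15 (z(Y, L) = -3 + 3*(-4) = -3 - 12 = -15)
H = 0 (H = 0*(-15) = 0)
t = -5 (t = -5 + 0 = -5)
n(x) = 2*x*(7 + x) (n(x) = (2*x)*(7 + x) = 2*x*(7 + x))
-92*n(t)*(-43) = -184*(-5)*(7 - 5)*(-43) = -184*(-5)*2*(-43) = -92*(-20)*(-43) = 1840*(-43) = -79120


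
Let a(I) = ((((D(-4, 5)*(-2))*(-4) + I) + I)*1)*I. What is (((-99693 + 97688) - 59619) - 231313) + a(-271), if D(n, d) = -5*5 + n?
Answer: -83183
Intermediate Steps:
D(n, d) = -25 + n
a(I) = I*(-232 + 2*I) (a(I) = (((((-25 - 4)*(-2))*(-4) + I) + I)*1)*I = (((-29*(-2)*(-4) + I) + I)*1)*I = (((58*(-4) + I) + I)*1)*I = (((-232 + I) + I)*1)*I = ((-232 + 2*I)*1)*I = (-232 + 2*I)*I = I*(-232 + 2*I))
(((-99693 + 97688) - 59619) - 231313) + a(-271) = (((-99693 + 97688) - 59619) - 231313) + 2*(-271)*(-116 - 271) = ((-2005 - 59619) - 231313) + 2*(-271)*(-387) = (-61624 - 231313) + 209754 = -292937 + 209754 = -83183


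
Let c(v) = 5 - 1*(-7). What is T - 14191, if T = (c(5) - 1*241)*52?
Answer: -26099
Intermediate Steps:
c(v) = 12 (c(v) = 5 + 7 = 12)
T = -11908 (T = (12 - 1*241)*52 = (12 - 241)*52 = -229*52 = -11908)
T - 14191 = -11908 - 14191 = -26099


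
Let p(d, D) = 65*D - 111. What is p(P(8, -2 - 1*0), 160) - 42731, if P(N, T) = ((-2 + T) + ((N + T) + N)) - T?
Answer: -32442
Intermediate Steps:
P(N, T) = -2 + T + 2*N (P(N, T) = ((-2 + T) + (T + 2*N)) - T = (-2 + 2*N + 2*T) - T = -2 + T + 2*N)
p(d, D) = -111 + 65*D
p(P(8, -2 - 1*0), 160) - 42731 = (-111 + 65*160) - 42731 = (-111 + 10400) - 42731 = 10289 - 42731 = -32442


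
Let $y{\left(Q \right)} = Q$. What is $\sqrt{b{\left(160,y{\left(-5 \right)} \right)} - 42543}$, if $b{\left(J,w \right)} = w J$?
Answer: $i \sqrt{43343} \approx 208.19 i$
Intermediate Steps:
$b{\left(J,w \right)} = J w$
$\sqrt{b{\left(160,y{\left(-5 \right)} \right)} - 42543} = \sqrt{160 \left(-5\right) - 42543} = \sqrt{-800 - 42543} = \sqrt{-43343} = i \sqrt{43343}$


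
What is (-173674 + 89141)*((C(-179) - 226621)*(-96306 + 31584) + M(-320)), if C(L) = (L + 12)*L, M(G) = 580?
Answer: -1076327428358468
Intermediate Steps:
C(L) = L*(12 + L) (C(L) = (12 + L)*L = L*(12 + L))
(-173674 + 89141)*((C(-179) - 226621)*(-96306 + 31584) + M(-320)) = (-173674 + 89141)*((-179*(12 - 179) - 226621)*(-96306 + 31584) + 580) = -84533*((-179*(-167) - 226621)*(-64722) + 580) = -84533*((29893 - 226621)*(-64722) + 580) = -84533*(-196728*(-64722) + 580) = -84533*(12732629616 + 580) = -84533*12732630196 = -1076327428358468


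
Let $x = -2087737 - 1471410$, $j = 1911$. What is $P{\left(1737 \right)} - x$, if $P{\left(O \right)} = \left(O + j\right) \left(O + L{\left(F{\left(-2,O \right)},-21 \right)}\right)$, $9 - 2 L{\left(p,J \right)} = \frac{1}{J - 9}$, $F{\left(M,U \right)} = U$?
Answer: $\frac{49560999}{5} \approx 9.9122 \cdot 10^{6}$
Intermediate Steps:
$x = -3559147$
$L{\left(p,J \right)} = \frac{9}{2} - \frac{1}{2 \left(-9 + J\right)}$ ($L{\left(p,J \right)} = \frac{9}{2} - \frac{1}{2 \left(J - 9\right)} = \frac{9}{2} - \frac{1}{2 \left(-9 + J\right)}$)
$P{\left(O \right)} = \left(1911 + O\right) \left(\frac{271}{60} + O\right)$ ($P{\left(O \right)} = \left(O + 1911\right) \left(O + \frac{-82 + 9 \left(-21\right)}{2 \left(-9 - 21\right)}\right) = \left(1911 + O\right) \left(O + \frac{-82 - 189}{2 \left(-30\right)}\right) = \left(1911 + O\right) \left(O + \frac{1}{2} \left(- \frac{1}{30}\right) \left(-271\right)\right) = \left(1911 + O\right) \left(O + \frac{271}{60}\right) = \left(1911 + O\right) \left(\frac{271}{60} + O\right)$)
$P{\left(1737 \right)} - x = \left(\frac{172627}{20} + 1737^{2} + \frac{114931}{60} \cdot 1737\right) - -3559147 = \left(\frac{172627}{20} + 3017169 + \frac{66545049}{20}\right) + 3559147 = \frac{31765264}{5} + 3559147 = \frac{49560999}{5}$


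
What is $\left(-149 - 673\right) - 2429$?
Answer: $-3251$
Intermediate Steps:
$\left(-149 - 673\right) - 2429 = -822 - 2429 = -3251$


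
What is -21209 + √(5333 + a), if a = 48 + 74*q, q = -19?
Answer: -21209 + 5*√159 ≈ -21146.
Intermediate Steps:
a = -1358 (a = 48 + 74*(-19) = 48 - 1406 = -1358)
-21209 + √(5333 + a) = -21209 + √(5333 - 1358) = -21209 + √3975 = -21209 + 5*√159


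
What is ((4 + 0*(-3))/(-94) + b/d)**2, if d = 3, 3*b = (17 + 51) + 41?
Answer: 26061025/178929 ≈ 145.65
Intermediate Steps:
b = 109/3 (b = ((17 + 51) + 41)/3 = (68 + 41)/3 = (1/3)*109 = 109/3 ≈ 36.333)
((4 + 0*(-3))/(-94) + b/d)**2 = ((4 + 0*(-3))/(-94) + (109/3)/3)**2 = ((4 + 0)*(-1/94) + (109/3)*(1/3))**2 = (4*(-1/94) + 109/9)**2 = (-2/47 + 109/9)**2 = (5105/423)**2 = 26061025/178929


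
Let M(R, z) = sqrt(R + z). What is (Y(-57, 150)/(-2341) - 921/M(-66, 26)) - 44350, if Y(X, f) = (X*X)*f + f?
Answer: -104310850/2341 + 921*I*sqrt(10)/20 ≈ -44558.0 + 145.62*I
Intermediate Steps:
Y(X, f) = f + f*X**2 (Y(X, f) = X**2*f + f = f*X**2 + f = f + f*X**2)
(Y(-57, 150)/(-2341) - 921/M(-66, 26)) - 44350 = ((150*(1 + (-57)**2))/(-2341) - 921/sqrt(-66 + 26)) - 44350 = ((150*(1 + 3249))*(-1/2341) - 921*(-I*sqrt(10)/20)) - 44350 = ((150*3250)*(-1/2341) - 921*(-I*sqrt(10)/20)) - 44350 = (487500*(-1/2341) - (-921)*I*sqrt(10)/20) - 44350 = (-487500/2341 + 921*I*sqrt(10)/20) - 44350 = -104310850/2341 + 921*I*sqrt(10)/20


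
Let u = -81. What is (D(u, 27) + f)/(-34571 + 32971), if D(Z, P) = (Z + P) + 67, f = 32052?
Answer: -6413/320 ≈ -20.041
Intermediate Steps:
D(Z, P) = 67 + P + Z (D(Z, P) = (P + Z) + 67 = 67 + P + Z)
(D(u, 27) + f)/(-34571 + 32971) = ((67 + 27 - 81) + 32052)/(-34571 + 32971) = (13 + 32052)/(-1600) = 32065*(-1/1600) = -6413/320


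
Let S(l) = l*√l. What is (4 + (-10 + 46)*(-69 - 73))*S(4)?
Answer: -40864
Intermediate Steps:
S(l) = l^(3/2)
(4 + (-10 + 46)*(-69 - 73))*S(4) = (4 + (-10 + 46)*(-69 - 73))*4^(3/2) = (4 + 36*(-142))*8 = (4 - 5112)*8 = -5108*8 = -40864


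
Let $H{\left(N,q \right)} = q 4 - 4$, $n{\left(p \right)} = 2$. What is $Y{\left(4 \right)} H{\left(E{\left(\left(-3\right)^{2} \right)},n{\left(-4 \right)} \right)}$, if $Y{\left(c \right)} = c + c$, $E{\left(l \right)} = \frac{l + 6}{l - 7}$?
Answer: $32$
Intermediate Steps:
$E{\left(l \right)} = \frac{6 + l}{-7 + l}$
$H{\left(N,q \right)} = -4 + 4 q$ ($H{\left(N,q \right)} = 4 q - 4 = -4 + 4 q$)
$Y{\left(c \right)} = 2 c$
$Y{\left(4 \right)} H{\left(E{\left(\left(-3\right)^{2} \right)},n{\left(-4 \right)} \right)} = 2 \cdot 4 \left(-4 + 4 \cdot 2\right) = 8 \left(-4 + 8\right) = 8 \cdot 4 = 32$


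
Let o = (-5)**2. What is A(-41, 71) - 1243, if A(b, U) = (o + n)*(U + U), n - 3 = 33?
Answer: 7419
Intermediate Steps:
n = 36 (n = 3 + 33 = 36)
o = 25
A(b, U) = 122*U (A(b, U) = (25 + 36)*(U + U) = 61*(2*U) = 122*U)
A(-41, 71) - 1243 = 122*71 - 1243 = 8662 - 1243 = 7419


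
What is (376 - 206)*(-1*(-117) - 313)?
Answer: -33320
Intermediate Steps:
(376 - 206)*(-1*(-117) - 313) = 170*(117 - 313) = 170*(-196) = -33320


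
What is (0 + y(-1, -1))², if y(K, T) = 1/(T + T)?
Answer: ¼ ≈ 0.25000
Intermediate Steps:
y(K, T) = 1/(2*T)
(0 + y(-1, -1))² = (0 + (½)/(-1))² = (0 + (½)*(-1))² = (0 - ½)² = (-½)² = ¼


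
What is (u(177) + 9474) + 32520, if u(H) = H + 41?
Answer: 42212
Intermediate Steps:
u(H) = 41 + H
(u(177) + 9474) + 32520 = ((41 + 177) + 9474) + 32520 = (218 + 9474) + 32520 = 9692 + 32520 = 42212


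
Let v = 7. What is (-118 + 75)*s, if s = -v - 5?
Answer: 516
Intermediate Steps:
s = -12 (s = -1*7 - 5 = -7 - 5 = -12)
(-118 + 75)*s = (-118 + 75)*(-12) = -43*(-12) = 516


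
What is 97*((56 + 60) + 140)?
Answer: 24832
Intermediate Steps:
97*((56 + 60) + 140) = 97*(116 + 140) = 97*256 = 24832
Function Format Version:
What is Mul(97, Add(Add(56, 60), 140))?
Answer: 24832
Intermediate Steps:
Mul(97, Add(Add(56, 60), 140)) = Mul(97, Add(116, 140)) = Mul(97, 256) = 24832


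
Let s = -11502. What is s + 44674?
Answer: 33172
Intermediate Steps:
s + 44674 = -11502 + 44674 = 33172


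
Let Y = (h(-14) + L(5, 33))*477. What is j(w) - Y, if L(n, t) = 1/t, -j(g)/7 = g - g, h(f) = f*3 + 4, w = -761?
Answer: 199227/11 ≈ 18112.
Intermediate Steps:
h(f) = 4 + 3*f (h(f) = 3*f + 4 = 4 + 3*f)
j(g) = 0 (j(g) = -7*(g - g) = -7*0 = 0)
Y = -199227/11 (Y = ((4 + 3*(-14)) + 1/33)*477 = ((4 - 42) + 1/33)*477 = (-38 + 1/33)*477 = -1253/33*477 = -199227/11 ≈ -18112.)
j(w) - Y = 0 - 1*(-199227/11) = 0 + 199227/11 = 199227/11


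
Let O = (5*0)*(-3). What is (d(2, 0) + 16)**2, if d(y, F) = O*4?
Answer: 256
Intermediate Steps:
O = 0 (O = 0*(-3) = 0)
d(y, F) = 0 (d(y, F) = 0*4 = 0)
(d(2, 0) + 16)**2 = (0 + 16)**2 = 16**2 = 256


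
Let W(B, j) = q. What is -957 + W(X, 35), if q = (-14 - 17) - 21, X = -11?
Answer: -1009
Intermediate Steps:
q = -52 (q = -31 - 21 = -52)
W(B, j) = -52
-957 + W(X, 35) = -957 - 52 = -1009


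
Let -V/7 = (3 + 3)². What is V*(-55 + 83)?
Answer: -7056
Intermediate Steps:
V = -252 (V = -7*(3 + 3)² = -7*6² = -7*36 = -252)
V*(-55 + 83) = -252*(-55 + 83) = -252*28 = -7056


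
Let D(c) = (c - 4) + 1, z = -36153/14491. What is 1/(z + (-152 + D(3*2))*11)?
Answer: -14491/23786902 ≈ -0.00060920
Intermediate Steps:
z = -36153/14491 (z = -36153*1/14491 = -36153/14491 ≈ -2.4949)
D(c) = -3 + c (D(c) = (-4 + c) + 1 = -3 + c)
1/(z + (-152 + D(3*2))*11) = 1/(-36153/14491 + (-152 + (-3 + 3*2))*11) = 1/(-36153/14491 + (-152 + (-3 + 6))*11) = 1/(-36153/14491 + (-152 + 3)*11) = 1/(-36153/14491 - 149*11) = 1/(-36153/14491 - 1639) = 1/(-23786902/14491) = -14491/23786902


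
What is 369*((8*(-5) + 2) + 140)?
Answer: 37638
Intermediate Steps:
369*((8*(-5) + 2) + 140) = 369*((-40 + 2) + 140) = 369*(-38 + 140) = 369*102 = 37638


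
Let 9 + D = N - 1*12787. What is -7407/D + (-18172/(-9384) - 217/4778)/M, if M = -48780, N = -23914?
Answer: 101231308613609/501811190959860 ≈ 0.20173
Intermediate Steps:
D = -36710 (D = -9 + (-23914 - 1*12787) = -9 + (-23914 - 12787) = -9 - 36701 = -36710)
-7407/D + (-18172/(-9384) - 217/4778)/M = -7407/(-36710) + (-18172/(-9384) - 217/4778)/(-48780) = -7407*(-1/36710) + (-18172*(-1/9384) - 217*1/4778)*(-1/48780) = 7407/36710 + (4543/2346 - 217/4778)*(-1/48780) = 7407/36710 + (5299343/2802297)*(-1/48780) = 7407/36710 - 5299343/136696047660 = 101231308613609/501811190959860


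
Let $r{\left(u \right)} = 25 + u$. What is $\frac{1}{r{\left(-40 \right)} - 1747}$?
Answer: $- \frac{1}{1762} \approx -0.00056754$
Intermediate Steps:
$\frac{1}{r{\left(-40 \right)} - 1747} = \frac{1}{\left(25 - 40\right) - 1747} = \frac{1}{-15 - 1747} = \frac{1}{-1762} = - \frac{1}{1762}$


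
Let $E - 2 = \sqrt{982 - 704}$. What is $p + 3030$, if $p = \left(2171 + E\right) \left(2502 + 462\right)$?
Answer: $6443802 + 2964 \sqrt{278} \approx 6.4932 \cdot 10^{6}$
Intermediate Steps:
$E = 2 + \sqrt{278}$ ($E = 2 + \sqrt{982 - 704} = 2 + \sqrt{278} \approx 18.673$)
$p = 6440772 + 2964 \sqrt{278}$ ($p = \left(2171 + \left(2 + \sqrt{278}\right)\right) \left(2502 + 462\right) = \left(2173 + \sqrt{278}\right) 2964 = 6440772 + 2964 \sqrt{278} \approx 6.4902 \cdot 10^{6}$)
$p + 3030 = \left(6440772 + 2964 \sqrt{278}\right) + 3030 = 6443802 + 2964 \sqrt{278}$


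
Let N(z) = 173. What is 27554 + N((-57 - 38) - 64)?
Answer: 27727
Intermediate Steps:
27554 + N((-57 - 38) - 64) = 27554 + 173 = 27727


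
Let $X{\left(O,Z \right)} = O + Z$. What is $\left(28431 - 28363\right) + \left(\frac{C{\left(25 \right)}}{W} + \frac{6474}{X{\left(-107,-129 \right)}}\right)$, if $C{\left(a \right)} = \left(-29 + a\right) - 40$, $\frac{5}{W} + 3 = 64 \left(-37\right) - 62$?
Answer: $\frac{12656071}{590} \approx 21451.0$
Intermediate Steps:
$W = - \frac{5}{2433}$ ($W = \frac{5}{-3 + \left(64 \left(-37\right) - 62\right)} = \frac{5}{-3 - 2430} = \frac{5}{-2433} = 5 \left(- \frac{1}{2433}\right) = - \frac{5}{2433} \approx -0.0020551$)
$C{\left(a \right)} = -69 + a$
$\left(28431 - 28363\right) + \left(\frac{C{\left(25 \right)}}{W} + \frac{6474}{X{\left(-107,-129 \right)}}\right) = \left(28431 - 28363\right) + \left(\frac{-69 + 25}{- \frac{5}{2433}} + \frac{6474}{-107 - 129}\right) = 68 + \left(\left(-44\right) \left(- \frac{2433}{5}\right) + \frac{6474}{-236}\right) = 68 + \left(\frac{107052}{5} + 6474 \left(- \frac{1}{236}\right)\right) = 68 + \left(\frac{107052}{5} - \frac{3237}{118}\right) = 68 + \frac{12615951}{590} = \frac{12656071}{590}$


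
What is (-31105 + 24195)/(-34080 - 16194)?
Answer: 3455/25137 ≈ 0.13745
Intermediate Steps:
(-31105 + 24195)/(-34080 - 16194) = -6910/(-50274) = -6910*(-1/50274) = 3455/25137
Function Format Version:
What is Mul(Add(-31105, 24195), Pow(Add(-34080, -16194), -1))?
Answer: Rational(3455, 25137) ≈ 0.13745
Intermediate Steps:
Mul(Add(-31105, 24195), Pow(Add(-34080, -16194), -1)) = Mul(-6910, Pow(-50274, -1)) = Mul(-6910, Rational(-1, 50274)) = Rational(3455, 25137)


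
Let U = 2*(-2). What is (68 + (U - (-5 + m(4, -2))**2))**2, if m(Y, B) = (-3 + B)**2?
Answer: 112896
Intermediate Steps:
U = -4
(68 + (U - (-5 + m(4, -2))**2))**2 = (68 + (-4 - (-5 + (-3 - 2)**2)**2))**2 = (68 + (-4 - (-5 + (-5)**2)**2))**2 = (68 + (-4 - (-5 + 25)**2))**2 = (68 + (-4 - 1*20**2))**2 = (68 + (-4 - 1*400))**2 = (68 + (-4 - 400))**2 = (68 - 404)**2 = (-336)**2 = 112896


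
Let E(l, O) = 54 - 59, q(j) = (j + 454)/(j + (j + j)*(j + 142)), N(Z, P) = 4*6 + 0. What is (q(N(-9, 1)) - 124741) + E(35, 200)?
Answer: -498484777/3996 ≈ -1.2475e+5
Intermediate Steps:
N(Z, P) = 24 (N(Z, P) = 24 + 0 = 24)
q(j) = (454 + j)/(j + 2*j*(142 + j)) (q(j) = (454 + j)/(j + (2*j)*(142 + j)) = (454 + j)/(j + 2*j*(142 + j)))
E(l, O) = -5
(q(N(-9, 1)) - 124741) + E(35, 200) = ((454 + 24)/(24*(285 + 2*24)) - 124741) - 5 = ((1/24)*478/(285 + 48) - 124741) - 5 = ((1/24)*478/333 - 124741) - 5 = ((1/24)*(1/333)*478 - 124741) - 5 = (239/3996 - 124741) - 5 = -498464797/3996 - 5 = -498484777/3996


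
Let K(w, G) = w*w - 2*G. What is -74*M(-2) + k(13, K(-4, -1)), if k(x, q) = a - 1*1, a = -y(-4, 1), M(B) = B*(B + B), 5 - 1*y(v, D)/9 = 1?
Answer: -629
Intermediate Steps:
y(v, D) = 36 (y(v, D) = 45 - 9*1 = 45 - 9 = 36)
K(w, G) = w² - 2*G
M(B) = 2*B² (M(B) = B*(2*B) = 2*B²)
a = -36 (a = -1*36 = -36)
k(x, q) = -37 (k(x, q) = -36 - 1*1 = -36 - 1 = -37)
-74*M(-2) + k(13, K(-4, -1)) = -148*(-2)² - 37 = -148*4 - 37 = -74*8 - 37 = -592 - 37 = -629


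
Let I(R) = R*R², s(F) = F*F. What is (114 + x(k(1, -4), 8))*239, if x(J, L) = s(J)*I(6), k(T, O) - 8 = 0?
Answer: 3331182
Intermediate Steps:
s(F) = F²
I(R) = R³
k(T, O) = 8 (k(T, O) = 8 + 0 = 8)
x(J, L) = 216*J² (x(J, L) = J²*6³ = J²*216 = 216*J²)
(114 + x(k(1, -4), 8))*239 = (114 + 216*8²)*239 = (114 + 216*64)*239 = (114 + 13824)*239 = 13938*239 = 3331182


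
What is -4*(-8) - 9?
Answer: 23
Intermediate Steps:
-4*(-8) - 9 = 32 - 9 = 23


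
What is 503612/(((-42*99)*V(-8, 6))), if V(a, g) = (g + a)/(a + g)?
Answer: -251806/2079 ≈ -121.12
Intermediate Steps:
V(a, g) = 1 (V(a, g) = (a + g)/(a + g) = 1)
503612/(((-42*99)*V(-8, 6))) = 503612/((-42*99*1)) = 503612/((-4158*1)) = 503612/(-4158) = 503612*(-1/4158) = -251806/2079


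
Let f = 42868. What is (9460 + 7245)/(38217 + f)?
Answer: 3341/16217 ≈ 0.20602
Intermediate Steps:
(9460 + 7245)/(38217 + f) = (9460 + 7245)/(38217 + 42868) = 16705/81085 = 16705*(1/81085) = 3341/16217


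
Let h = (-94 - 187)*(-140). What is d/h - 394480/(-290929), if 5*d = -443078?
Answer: -5202801/5802650 ≈ -0.89662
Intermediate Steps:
d = -443078/5 (d = (⅕)*(-443078) = -443078/5 ≈ -88616.)
h = 39340 (h = -281*(-140) = 39340)
d/h - 394480/(-290929) = -443078/5/39340 - 394480/(-290929) = -443078/5*1/39340 - 394480*(-1/290929) = -221539/98350 + 80/59 = -5202801/5802650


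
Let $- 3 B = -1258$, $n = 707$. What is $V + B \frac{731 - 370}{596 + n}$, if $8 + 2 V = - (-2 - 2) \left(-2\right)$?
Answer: $\frac{422866}{3909} \approx 108.18$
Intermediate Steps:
$V = -8$ ($V = -4 + \frac{- (-2 - 2) \left(-2\right)}{2} = -4 + \frac{\left(-1\right) \left(-4\right) \left(-2\right)}{2} = -4 + \frac{4 \left(-2\right)}{2} = -4 + \frac{1}{2} \left(-8\right) = -4 - 4 = -8$)
$B = \frac{1258}{3}$ ($B = \left(- \frac{1}{3}\right) \left(-1258\right) = \frac{1258}{3} \approx 419.33$)
$V + B \frac{731 - 370}{596 + n} = -8 + \frac{1258 \frac{731 - 370}{596 + 707}}{3} = -8 + \frac{1258 \cdot \frac{361}{1303}}{3} = -8 + \frac{1258 \cdot 361 \cdot \frac{1}{1303}}{3} = -8 + \frac{1258}{3} \cdot \frac{361}{1303} = -8 + \frac{454138}{3909} = \frac{422866}{3909}$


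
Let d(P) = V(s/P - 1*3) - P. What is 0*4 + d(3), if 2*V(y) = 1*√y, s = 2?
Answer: -3 + I*√21/6 ≈ -3.0 + 0.76376*I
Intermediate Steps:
V(y) = √y/2 (V(y) = (1*√y)/2 = √y/2)
d(P) = √(-3 + 2/P)/2 - P (d(P) = √(2/P - 1*3)/2 - P = √(2/P - 3)/2 - P = √(-3 + 2/P)/2 - P)
0*4 + d(3) = 0*4 + (√(-3 + 2/3)/2 - 1*3) = 0 + (√(-3 + 2*(⅓))/2 - 3) = 0 + (√(-3 + ⅔)/2 - 3) = 0 + (√(-7/3)/2 - 3) = 0 + ((I*√21/3)/2 - 3) = 0 + (I*√21/6 - 3) = 0 + (-3 + I*√21/6) = -3 + I*√21/6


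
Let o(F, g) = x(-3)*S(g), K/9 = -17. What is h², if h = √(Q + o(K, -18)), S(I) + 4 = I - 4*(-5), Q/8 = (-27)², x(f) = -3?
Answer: 5838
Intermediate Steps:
K = -153 (K = 9*(-17) = -153)
Q = 5832 (Q = 8*(-27)² = 8*729 = 5832)
S(I) = 16 + I (S(I) = -4 + (I - 4*(-5)) = -4 + (I + 20) = -4 + (20 + I) = 16 + I)
o(F, g) = -48 - 3*g (o(F, g) = -3*(16 + g) = -48 - 3*g)
h = √5838 (h = √(5832 + (-48 - 3*(-18))) = √(5832 + (-48 + 54)) = √(5832 + 6) = √5838 ≈ 76.407)
h² = (√5838)² = 5838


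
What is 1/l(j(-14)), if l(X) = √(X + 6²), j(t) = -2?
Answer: √34/34 ≈ 0.17150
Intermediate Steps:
l(X) = √(36 + X) (l(X) = √(X + 36) = √(36 + X))
1/l(j(-14)) = 1/(√(36 - 2)) = 1/(√34) = √34/34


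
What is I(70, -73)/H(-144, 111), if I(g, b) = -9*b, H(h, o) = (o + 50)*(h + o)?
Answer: -219/1771 ≈ -0.12366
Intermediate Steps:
H(h, o) = (50 + o)*(h + o)
I(70, -73)/H(-144, 111) = (-9*(-73))/(111² + 50*(-144) + 50*111 - 144*111) = 657/(12321 - 7200 + 5550 - 15984) = 657/(-5313) = 657*(-1/5313) = -219/1771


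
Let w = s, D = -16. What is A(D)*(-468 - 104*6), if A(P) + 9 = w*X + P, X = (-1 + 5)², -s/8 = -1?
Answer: -112476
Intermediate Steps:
s = 8 (s = -8*(-1) = 8)
X = 16 (X = 4² = 16)
w = 8
A(P) = 119 + P (A(P) = -9 + (8*16 + P) = -9 + (128 + P) = 119 + P)
A(D)*(-468 - 104*6) = (119 - 16)*(-468 - 104*6) = 103*(-468 - 624) = 103*(-1092) = -112476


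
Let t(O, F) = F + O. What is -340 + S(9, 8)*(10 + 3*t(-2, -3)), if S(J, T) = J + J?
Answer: -430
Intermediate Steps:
S(J, T) = 2*J
-340 + S(9, 8)*(10 + 3*t(-2, -3)) = -340 + (2*9)*(10 + 3*(-3 - 2)) = -340 + 18*(10 + 3*(-5)) = -340 + 18*(10 - 15) = -340 + 18*(-5) = -340 - 90 = -430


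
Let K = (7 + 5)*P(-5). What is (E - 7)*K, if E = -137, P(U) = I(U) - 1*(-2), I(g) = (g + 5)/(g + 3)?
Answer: -3456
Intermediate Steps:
I(g) = (5 + g)/(3 + g)
P(U) = 2 + (5 + U)/(3 + U) (P(U) = (5 + U)/(3 + U) - 1*(-2) = (5 + U)/(3 + U) + 2 = 2 + (5 + U)/(3 + U))
K = 24 (K = (7 + 5)*((11 + 3*(-5))/(3 - 5)) = 12*((11 - 15)/(-2)) = 12*(-½*(-4)) = 12*2 = 24)
(E - 7)*K = (-137 - 7)*24 = -144*24 = -3456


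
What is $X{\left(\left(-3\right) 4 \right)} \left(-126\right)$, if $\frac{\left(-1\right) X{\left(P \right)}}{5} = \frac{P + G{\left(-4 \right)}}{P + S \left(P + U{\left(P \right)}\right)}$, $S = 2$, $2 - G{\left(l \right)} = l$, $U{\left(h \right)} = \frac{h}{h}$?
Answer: $\frac{1890}{17} \approx 111.18$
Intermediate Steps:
$U{\left(h \right)} = 1$
$G{\left(l \right)} = 2 - l$
$X{\left(P \right)} = - \frac{5 \left(6 + P\right)}{2 + 3 P}$ ($X{\left(P \right)} = - 5 \frac{P + \left(2 - -4\right)}{P + 2 \left(P + 1\right)} = - 5 \frac{P + \left(2 + 4\right)}{P + 2 \left(1 + P\right)} = - 5 \frac{P + 6}{P + \left(2 + 2 P\right)} = - 5 \frac{6 + P}{2 + 3 P} = - \frac{5 \left(6 + P\right)}{2 + 3 P}$)
$X{\left(\left(-3\right) 4 \right)} \left(-126\right) = \frac{5 \left(-6 - \left(-3\right) 4\right)}{2 + 3 \left(\left(-3\right) 4\right)} \left(-126\right) = \frac{5 \left(-6 - -12\right)}{2 + 3 \left(-12\right)} \left(-126\right) = \frac{5 \left(-6 + 12\right)}{2 - 36} \left(-126\right) = 5 \frac{1}{-34} \cdot 6 \left(-126\right) = 5 \left(- \frac{1}{34}\right) 6 \left(-126\right) = \left(- \frac{15}{17}\right) \left(-126\right) = \frac{1890}{17}$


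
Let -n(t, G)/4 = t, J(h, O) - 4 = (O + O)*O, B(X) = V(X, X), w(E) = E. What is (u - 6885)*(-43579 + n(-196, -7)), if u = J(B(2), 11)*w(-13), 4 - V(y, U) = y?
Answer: 431501985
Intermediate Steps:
V(y, U) = 4 - y
B(X) = 4 - X
J(h, O) = 4 + 2*O**2 (J(h, O) = 4 + (O + O)*O = 4 + (2*O)*O = 4 + 2*O**2)
n(t, G) = -4*t
u = -3198 (u = (4 + 2*11**2)*(-13) = (4 + 2*121)*(-13) = (4 + 242)*(-13) = 246*(-13) = -3198)
(u - 6885)*(-43579 + n(-196, -7)) = (-3198 - 6885)*(-43579 - 4*(-196)) = -10083*(-43579 + 784) = -10083*(-42795) = 431501985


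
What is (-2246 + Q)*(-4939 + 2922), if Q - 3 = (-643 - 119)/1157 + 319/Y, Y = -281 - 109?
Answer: 157135960277/34710 ≈ 4.5271e+6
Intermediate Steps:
Y = -390
Q = 52879/34710 (Q = 3 + ((-643 - 119)/1157 + 319/(-390)) = 3 + (-762*1/1157 + 319*(-1/390)) = 3 + (-762/1157 - 319/390) = 3 - 51251/34710 = 52879/34710 ≈ 1.5235)
(-2246 + Q)*(-4939 + 2922) = (-2246 + 52879/34710)*(-4939 + 2922) = -77905781/34710*(-2017) = 157135960277/34710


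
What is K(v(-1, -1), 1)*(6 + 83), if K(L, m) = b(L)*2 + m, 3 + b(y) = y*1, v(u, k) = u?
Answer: -623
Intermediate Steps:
b(y) = -3 + y (b(y) = -3 + y*1 = -3 + y)
K(L, m) = -6 + m + 2*L (K(L, m) = (-3 + L)*2 + m = (-6 + 2*L) + m = -6 + m + 2*L)
K(v(-1, -1), 1)*(6 + 83) = (-6 + 1 + 2*(-1))*(6 + 83) = (-6 + 1 - 2)*89 = -7*89 = -623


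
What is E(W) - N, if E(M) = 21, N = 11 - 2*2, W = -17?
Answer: 14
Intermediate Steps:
N = 7 (N = 11 - 4 = 7)
E(W) - N = 21 - 1*7 = 21 - 7 = 14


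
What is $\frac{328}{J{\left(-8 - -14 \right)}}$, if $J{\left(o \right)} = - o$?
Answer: $- \frac{164}{3} \approx -54.667$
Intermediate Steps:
$\frac{328}{J{\left(-8 - -14 \right)}} = \frac{328}{\left(-1\right) \left(-8 - -14\right)} = \frac{328}{\left(-1\right) \left(-8 + 14\right)} = \frac{328}{\left(-1\right) 6} = \frac{328}{-6} = 328 \left(- \frac{1}{6}\right) = - \frac{164}{3}$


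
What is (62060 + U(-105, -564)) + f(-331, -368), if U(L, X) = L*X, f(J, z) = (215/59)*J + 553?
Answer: 7116982/59 ≈ 1.2063e+5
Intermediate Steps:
f(J, z) = 553 + 215*J/59 (f(J, z) = (215*(1/59))*J + 553 = 215*J/59 + 553 = 553 + 215*J/59)
(62060 + U(-105, -564)) + f(-331, -368) = (62060 - 105*(-564)) + (553 + (215/59)*(-331)) = (62060 + 59220) + (553 - 71165/59) = 121280 - 38538/59 = 7116982/59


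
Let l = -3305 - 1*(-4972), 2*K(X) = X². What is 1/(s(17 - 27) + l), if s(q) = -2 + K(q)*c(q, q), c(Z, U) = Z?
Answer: 1/1165 ≈ 0.00085837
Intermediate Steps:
K(X) = X²/2
s(q) = -2 + q³/2 (s(q) = -2 + (q²/2)*q = -2 + q³/2)
l = 1667 (l = -3305 + 4972 = 1667)
1/(s(17 - 27) + l) = 1/((-2 + (17 - 27)³/2) + 1667) = 1/((-2 + (½)*(-10)³) + 1667) = 1/((-2 + (½)*(-1000)) + 1667) = 1/((-2 - 500) + 1667) = 1/(-502 + 1667) = 1/1165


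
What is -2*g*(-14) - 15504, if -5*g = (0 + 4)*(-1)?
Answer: -77408/5 ≈ -15482.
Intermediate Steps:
g = ⅘ (g = -(0 + 4)*(-1)/5 = -4*(-1)/5 = -⅕*(-4) = ⅘ ≈ 0.80000)
-2*g*(-14) - 15504 = -2*⅘*(-14) - 15504 = -8/5*(-14) - 15504 = 112/5 - 15504 = -77408/5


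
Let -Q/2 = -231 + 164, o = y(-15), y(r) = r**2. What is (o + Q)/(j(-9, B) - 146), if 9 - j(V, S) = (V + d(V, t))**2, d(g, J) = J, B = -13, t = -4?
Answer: -359/306 ≈ -1.1732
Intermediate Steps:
o = 225 (o = (-15)**2 = 225)
j(V, S) = 9 - (-4 + V)**2 (j(V, S) = 9 - (V - 4)**2 = 9 - (-4 + V)**2)
Q = 134 (Q = -2*(-231 + 164) = -2*(-67) = 134)
(o + Q)/(j(-9, B) - 146) = (225 + 134)/((9 - (-4 - 9)**2) - 146) = 359/((9 - 1*(-13)**2) - 146) = 359/((9 - 1*169) - 146) = 359/((9 - 169) - 146) = 359/(-160 - 146) = 359/(-306) = 359*(-1/306) = -359/306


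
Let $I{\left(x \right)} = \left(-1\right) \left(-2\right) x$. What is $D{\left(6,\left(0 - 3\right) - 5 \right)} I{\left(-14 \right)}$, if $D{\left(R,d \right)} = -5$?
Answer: $140$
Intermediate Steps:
$I{\left(x \right)} = 2 x$
$D{\left(6,\left(0 - 3\right) - 5 \right)} I{\left(-14 \right)} = - 5 \cdot 2 \left(-14\right) = \left(-5\right) \left(-28\right) = 140$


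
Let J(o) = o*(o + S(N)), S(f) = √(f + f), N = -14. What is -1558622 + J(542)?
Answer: -1264858 + 1084*I*√7 ≈ -1.2649e+6 + 2868.0*I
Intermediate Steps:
S(f) = √2*√f (S(f) = √(2*f) = √2*√f)
J(o) = o*(o + 2*I*√7) (J(o) = o*(o + √2*√(-14)) = o*(o + √2*(I*√14)) = o*(o + 2*I*√7))
-1558622 + J(542) = -1558622 + 542*(542 + 2*I*√7) = -1558622 + (293764 + 1084*I*√7) = -1264858 + 1084*I*√7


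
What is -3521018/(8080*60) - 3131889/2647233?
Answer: -602183046133/71298808800 ≈ -8.4459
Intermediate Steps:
-3521018/(8080*60) - 3131889/2647233 = -3521018/484800 - 3131889*1/2647233 = -3521018*1/484800 - 1043963/882411 = -1760509/242400 - 1043963/882411 = -602183046133/71298808800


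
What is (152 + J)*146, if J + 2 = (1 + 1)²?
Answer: 22484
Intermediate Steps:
J = 2 (J = -2 + (1 + 1)² = -2 + 2² = -2 + 4 = 2)
(152 + J)*146 = (152 + 2)*146 = 154*146 = 22484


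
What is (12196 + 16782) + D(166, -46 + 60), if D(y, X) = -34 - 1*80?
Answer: 28864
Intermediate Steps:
D(y, X) = -114 (D(y, X) = -34 - 80 = -114)
(12196 + 16782) + D(166, -46 + 60) = (12196 + 16782) - 114 = 28978 - 114 = 28864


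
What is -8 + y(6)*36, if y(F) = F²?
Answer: 1288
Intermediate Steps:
-8 + y(6)*36 = -8 + 6²*36 = -8 + 36*36 = -8 + 1296 = 1288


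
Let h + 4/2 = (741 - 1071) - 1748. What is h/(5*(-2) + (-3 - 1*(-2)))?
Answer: 2080/11 ≈ 189.09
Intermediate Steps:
h = -2080 (h = -2 + ((741 - 1071) - 1748) = -2 + (-330 - 1748) = -2 - 2078 = -2080)
h/(5*(-2) + (-3 - 1*(-2))) = -2080/(5*(-2) + (-3 - 1*(-2))) = -2080/(-10 + (-3 + 2)) = -2080/(-10 - 1) = -2080/(-11) = -2080*(-1/11) = 2080/11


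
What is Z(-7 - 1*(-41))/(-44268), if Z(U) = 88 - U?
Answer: -9/7378 ≈ -0.0012198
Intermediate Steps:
Z(-7 - 1*(-41))/(-44268) = (88 - (-7 - 1*(-41)))/(-44268) = (88 - (-7 + 41))*(-1/44268) = (88 - 1*34)*(-1/44268) = (88 - 34)*(-1/44268) = 54*(-1/44268) = -9/7378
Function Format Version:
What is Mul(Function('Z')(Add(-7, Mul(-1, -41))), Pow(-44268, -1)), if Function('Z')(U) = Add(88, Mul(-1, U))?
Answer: Rational(-9, 7378) ≈ -0.0012198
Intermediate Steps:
Mul(Function('Z')(Add(-7, Mul(-1, -41))), Pow(-44268, -1)) = Mul(Add(88, Mul(-1, Add(-7, Mul(-1, -41)))), Pow(-44268, -1)) = Mul(Add(88, Mul(-1, Add(-7, 41))), Rational(-1, 44268)) = Mul(Add(88, Mul(-1, 34)), Rational(-1, 44268)) = Mul(Add(88, -34), Rational(-1, 44268)) = Mul(54, Rational(-1, 44268)) = Rational(-9, 7378)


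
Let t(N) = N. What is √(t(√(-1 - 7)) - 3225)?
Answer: √(-3225 + 2*I*√2) ≈ 0.0249 + 56.789*I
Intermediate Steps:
√(t(√(-1 - 7)) - 3225) = √(√(-1 - 7) - 3225) = √(√(-8) - 3225) = √(2*I*√2 - 3225) = √(-3225 + 2*I*√2)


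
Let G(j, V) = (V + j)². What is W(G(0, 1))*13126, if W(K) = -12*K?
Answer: -157512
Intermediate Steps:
W(G(0, 1))*13126 = -12*(1 + 0)²*13126 = -12*1²*13126 = -12*1*13126 = -12*13126 = -157512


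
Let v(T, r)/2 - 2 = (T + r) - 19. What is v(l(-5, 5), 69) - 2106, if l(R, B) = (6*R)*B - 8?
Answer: -2318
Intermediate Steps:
l(R, B) = -8 + 6*B*R (l(R, B) = 6*B*R - 8 = -8 + 6*B*R)
v(T, r) = -34 + 2*T + 2*r (v(T, r) = 4 + 2*((T + r) - 19) = 4 + 2*(-19 + T + r) = 4 + (-38 + 2*T + 2*r) = -34 + 2*T + 2*r)
v(l(-5, 5), 69) - 2106 = (-34 + 2*(-8 + 6*5*(-5)) + 2*69) - 2106 = (-34 + 2*(-8 - 150) + 138) - 2106 = (-34 + 2*(-158) + 138) - 2106 = (-34 - 316 + 138) - 2106 = -212 - 2106 = -2318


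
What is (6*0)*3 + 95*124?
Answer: 11780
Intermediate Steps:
(6*0)*3 + 95*124 = 0*3 + 11780 = 0 + 11780 = 11780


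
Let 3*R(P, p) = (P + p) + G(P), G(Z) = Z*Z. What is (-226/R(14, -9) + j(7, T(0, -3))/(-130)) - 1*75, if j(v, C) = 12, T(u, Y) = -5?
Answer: -341717/4355 ≈ -78.465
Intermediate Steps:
G(Z) = Z**2
R(P, p) = P/3 + p/3 + P**2/3 (R(P, p) = ((P + p) + P**2)/3 = (P + p + P**2)/3 = P/3 + p/3 + P**2/3)
(-226/R(14, -9) + j(7, T(0, -3))/(-130)) - 1*75 = (-226/((1/3)*14 + (1/3)*(-9) + (1/3)*14**2) + 12/(-130)) - 1*75 = (-226/(14/3 - 3 + (1/3)*196) + 12*(-1/130)) - 75 = (-226/(14/3 - 3 + 196/3) - 6/65) - 75 = (-226/67 - 6/65) - 75 = -15092/4355 - 75 = -341717/4355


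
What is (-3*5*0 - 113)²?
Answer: 12769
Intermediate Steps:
(-3*5*0 - 113)² = (-15*0 - 113)² = (0 - 113)² = (-113)² = 12769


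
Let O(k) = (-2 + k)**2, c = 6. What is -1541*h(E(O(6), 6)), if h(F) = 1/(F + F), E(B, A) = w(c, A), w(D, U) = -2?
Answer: 1541/4 ≈ 385.25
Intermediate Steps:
E(B, A) = -2
h(F) = 1/(2*F)
-1541*h(E(O(6), 6)) = -1541/(2*(-2)) = -1541*(-1)/(2*2) = -1541*(-1/4) = 1541/4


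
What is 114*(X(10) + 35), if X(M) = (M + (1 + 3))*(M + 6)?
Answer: 29526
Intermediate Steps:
X(M) = (4 + M)*(6 + M) (X(M) = (M + 4)*(6 + M) = (4 + M)*(6 + M))
114*(X(10) + 35) = 114*((24 + 10**2 + 10*10) + 35) = 114*((24 + 100 + 100) + 35) = 114*(224 + 35) = 114*259 = 29526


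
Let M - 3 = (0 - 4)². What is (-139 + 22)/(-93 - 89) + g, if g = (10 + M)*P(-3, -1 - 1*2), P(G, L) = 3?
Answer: 1227/14 ≈ 87.643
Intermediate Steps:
M = 19 (M = 3 + (0 - 4)² = 3 + (-4)² = 3 + 16 = 19)
g = 87 (g = (10 + 19)*3 = 29*3 = 87)
(-139 + 22)/(-93 - 89) + g = (-139 + 22)/(-93 - 89) + 87 = -117/(-182) + 87 = -117*(-1/182) + 87 = 9/14 + 87 = 1227/14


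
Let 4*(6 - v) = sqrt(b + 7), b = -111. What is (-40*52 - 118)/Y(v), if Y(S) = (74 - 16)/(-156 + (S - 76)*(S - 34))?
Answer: -3950905/58 - 53851*I*sqrt(26)/29 ≈ -68119.0 - 9468.5*I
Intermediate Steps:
v = 6 - I*sqrt(26)/2 (v = 6 - sqrt(-111 + 7)/4 = 6 - I*sqrt(26)/2 ≈ 6.0 - 2.5495*I)
Y(S) = 58/(-156 + (-76 + S)*(-34 + S))
(-40*52 - 118)/Y(v) = (-40*52 - 118)/((58/(2428 + (6 - I*sqrt(26)/2)**2 - 110*(6 - I*sqrt(26)/2)))) = (-2080 - 118)/((58/(2428 + (6 - I*sqrt(26)/2)**2 + (-660 + 55*I*sqrt(26))))) = -(1943032/29 + 1099*(6 - I*sqrt(26)/2)**2/29 + 60445*I*sqrt(26)/29) = -2198*(884/29 + (6 - I*sqrt(26)/2)**2/58 + 55*I*sqrt(26)/58) = -1943032/29 - 1099*(6 - I*sqrt(26)/2)**2/29 - 60445*I*sqrt(26)/29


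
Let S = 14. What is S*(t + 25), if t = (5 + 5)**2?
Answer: 1750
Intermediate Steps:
t = 100 (t = 10**2 = 100)
S*(t + 25) = 14*(100 + 25) = 14*125 = 1750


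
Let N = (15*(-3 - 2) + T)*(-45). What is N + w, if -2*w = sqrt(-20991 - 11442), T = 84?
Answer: -405 - I*sqrt(32433)/2 ≈ -405.0 - 90.046*I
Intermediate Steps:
w = -I*sqrt(32433)/2 (w = -sqrt(-20991 - 11442)/2 = -I*sqrt(32433)/2 ≈ -90.046*I)
N = -405 (N = (15*(-3 - 2) + 84)*(-45) = (15*(-5) + 84)*(-45) = (-75 + 84)*(-45) = 9*(-45) = -405)
N + w = -405 - I*sqrt(32433)/2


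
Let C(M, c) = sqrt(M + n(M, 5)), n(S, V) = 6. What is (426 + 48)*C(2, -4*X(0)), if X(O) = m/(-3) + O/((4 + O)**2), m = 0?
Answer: 948*sqrt(2) ≈ 1340.7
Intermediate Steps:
X(O) = O/(4 + O)**2 (X(O) = 0/(-3) + O/((4 + O)**2) = 0*(-1/3) + O/(4 + O)**2 = 0 + O/(4 + O)**2 = O/(4 + O)**2)
C(M, c) = sqrt(6 + M) (C(M, c) = sqrt(M + 6) = sqrt(6 + M))
(426 + 48)*C(2, -4*X(0)) = (426 + 48)*sqrt(6 + 2) = 474*sqrt(8) = 474*(2*sqrt(2)) = 948*sqrt(2)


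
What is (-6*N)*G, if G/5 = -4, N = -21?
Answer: -2520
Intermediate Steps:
G = -20 (G = 5*(-4) = -20)
(-6*N)*G = -6*(-21)*(-20) = 126*(-20) = -2520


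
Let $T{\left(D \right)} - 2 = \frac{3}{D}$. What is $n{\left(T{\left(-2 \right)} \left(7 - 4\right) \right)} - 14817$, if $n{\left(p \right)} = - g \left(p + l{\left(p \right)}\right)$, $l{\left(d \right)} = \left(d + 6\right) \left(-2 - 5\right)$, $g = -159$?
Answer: $-22926$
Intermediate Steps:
$T{\left(D \right)} = 2 + \frac{3}{D}$
$l{\left(d \right)} = -42 - 7 d$ ($l{\left(d \right)} = \left(6 + d\right) \left(-7\right) = -42 - 7 d$)
$n{\left(p \right)} = -6678 - 954 p$ ($n{\left(p \right)} = - \left(-159\right) \left(p - \left(42 + 7 p\right)\right) = - \left(-159\right) \left(-42 - 6 p\right) = - (6678 + 954 p) = -6678 - 954 p$)
$n{\left(T{\left(-2 \right)} \left(7 - 4\right) \right)} - 14817 = \left(-6678 - 954 \left(2 + \frac{3}{-2}\right) \left(7 - 4\right)\right) - 14817 = \left(-6678 - 954 \left(2 + 3 \left(- \frac{1}{2}\right)\right) 3\right) - 14817 = \left(-6678 - 954 \left(2 - \frac{3}{2}\right) 3\right) - 14817 = \left(-6678 - 954 \cdot \frac{1}{2} \cdot 3\right) - 14817 = \left(-6678 - 1431\right) - 14817 = -8109 - 14817 = -22926$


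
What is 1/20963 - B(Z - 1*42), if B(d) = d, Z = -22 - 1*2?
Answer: 1383559/20963 ≈ 66.000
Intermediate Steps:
Z = -24 (Z = -22 - 2 = -24)
1/20963 - B(Z - 1*42) = 1/20963 - (-24 - 1*42) = 1/20963 - (-24 - 42) = 1/20963 - 1*(-66) = 1/20963 + 66 = 1383559/20963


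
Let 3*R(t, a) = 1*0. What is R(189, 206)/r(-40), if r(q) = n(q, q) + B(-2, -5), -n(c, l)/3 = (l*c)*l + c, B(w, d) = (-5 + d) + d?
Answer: 0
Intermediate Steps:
B(w, d) = -5 + 2*d
n(c, l) = -3*c - 3*c*l² (n(c, l) = -3*((l*c)*l + c) = -3*((c*l)*l + c) = -3*(c*l² + c) = -3*(c + c*l²) = -3*c - 3*c*l²)
R(t, a) = 0 (R(t, a) = (1*0)/3 = (⅓)*0 = 0)
r(q) = -15 - 3*q*(1 + q²) (r(q) = -3*q*(1 + q²) + (-5 + 2*(-5)) = -3*q*(1 + q²) + (-5 - 10) = -3*q*(1 + q²) - 15 = -15 - 3*q*(1 + q²))
R(189, 206)/r(-40) = 0/(-15 - 3*(-40) - 3*(-40)³) = 0/(-15 + 120 - 3*(-64000)) = 0/(-15 + 120 + 192000) = 0/192105 = 0*(1/192105) = 0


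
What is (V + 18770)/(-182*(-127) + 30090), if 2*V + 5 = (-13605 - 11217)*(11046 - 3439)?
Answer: -188783419/106408 ≈ -1774.1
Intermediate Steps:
V = -188820959/2 (V = -5/2 + ((-13605 - 11217)*(11046 - 3439))/2 = -5/2 + (-24822*7607)/2 = -5/2 + (½)*(-188820954) = -5/2 - 94410477 = -188820959/2 ≈ -9.4410e+7)
(V + 18770)/(-182*(-127) + 30090) = (-188820959/2 + 18770)/(-182*(-127) + 30090) = -188783419/(2*(23114 + 30090)) = -188783419/2/53204 = -188783419/2*1/53204 = -188783419/106408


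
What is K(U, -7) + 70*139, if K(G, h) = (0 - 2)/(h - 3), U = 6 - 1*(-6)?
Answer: 48651/5 ≈ 9730.2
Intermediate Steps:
U = 12 (U = 6 + 6 = 12)
K(G, h) = -2/(-3 + h)
K(U, -7) + 70*139 = -2/(-3 - 7) + 70*139 = -2/(-10) + 9730 = -2*(-⅒) + 9730 = ⅕ + 9730 = 48651/5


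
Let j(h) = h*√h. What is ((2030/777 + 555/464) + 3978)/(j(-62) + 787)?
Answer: 161397233599/44174826288 + 6357451387*I*√62/22087413144 ≈ 3.6536 + 2.2664*I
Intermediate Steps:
j(h) = h^(3/2)
((2030/777 + 555/464) + 3978)/(j(-62) + 787) = ((2030/777 + 555/464) + 3978)/((-62)^(3/2) + 787) = ((2030*(1/777) + 555*(1/464)) + 3978)/(-62*I*√62 + 787) = ((290/111 + 555/464) + 3978)/(787 - 62*I*√62) = (196165/51504 + 3978)/(787 - 62*I*√62) = 205079077/(51504*(787 - 62*I*√62))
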